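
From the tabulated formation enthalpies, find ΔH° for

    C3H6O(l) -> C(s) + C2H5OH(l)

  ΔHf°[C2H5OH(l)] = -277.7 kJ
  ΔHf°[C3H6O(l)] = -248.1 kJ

Products: 1·(+0.0) + 1·(-277.7) = -277.7
Reactants: 1·(-248.1) = -248.1
ΔH° = (-277.7) − (-248.1) = -29.6 kJ

ΔH° = -29.6 kJ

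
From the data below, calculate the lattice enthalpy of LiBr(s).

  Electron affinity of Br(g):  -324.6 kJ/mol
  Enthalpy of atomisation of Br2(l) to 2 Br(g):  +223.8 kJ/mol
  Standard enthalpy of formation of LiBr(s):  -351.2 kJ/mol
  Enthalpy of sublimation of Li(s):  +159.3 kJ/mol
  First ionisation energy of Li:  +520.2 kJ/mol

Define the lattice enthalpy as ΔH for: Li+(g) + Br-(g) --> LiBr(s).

U = -818.0 kJ/mol

ΔHf° = 1·ΔHsub + 1·(ΣIE) + 1/2·D(Br2) + 1·EA + U
-351.2 = 1·(+159.3) + 1·(+520.2) + 1/2·(+223.8) + 1·(-324.6) + U
U = -351.2 − (+466.8) = -818.0 kJ/mol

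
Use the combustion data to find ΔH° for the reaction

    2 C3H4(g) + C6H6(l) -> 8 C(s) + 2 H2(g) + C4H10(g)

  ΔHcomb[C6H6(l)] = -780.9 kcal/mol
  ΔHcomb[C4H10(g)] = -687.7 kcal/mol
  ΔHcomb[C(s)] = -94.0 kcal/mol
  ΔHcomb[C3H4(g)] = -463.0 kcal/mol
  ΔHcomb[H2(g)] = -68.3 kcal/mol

ΔH° = -130.6 kcal/mol

Using ΔH = Σ nΔHc°(reactants) − Σ nΔHc°(products):
= [2·(-463.0) + 1·(-780.9)] − [8·(-94.0) + 2·(-68.3) + 1·(-687.7)]
= -130.6 kcal/mol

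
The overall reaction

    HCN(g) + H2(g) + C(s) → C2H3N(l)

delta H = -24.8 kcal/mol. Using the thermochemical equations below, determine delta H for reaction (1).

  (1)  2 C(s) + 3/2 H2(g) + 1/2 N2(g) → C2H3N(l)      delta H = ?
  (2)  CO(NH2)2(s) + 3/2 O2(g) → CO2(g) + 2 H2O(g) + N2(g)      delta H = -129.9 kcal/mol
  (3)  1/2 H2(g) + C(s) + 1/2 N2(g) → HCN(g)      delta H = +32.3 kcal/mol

(1) as written (C2H3N(l) already on the product side): contributes x
(2): not needed (CO(NH2)2(s) appears nowhere else).
(3) reversed (HCN(g) must end up as a reactant): -32.3 kcal/mol
-24.8 = (-32.3) + x
x = (-24.8 − (-32.3)) / (1) = 7.5 kcal/mol

delta H = 7.5 kcal/mol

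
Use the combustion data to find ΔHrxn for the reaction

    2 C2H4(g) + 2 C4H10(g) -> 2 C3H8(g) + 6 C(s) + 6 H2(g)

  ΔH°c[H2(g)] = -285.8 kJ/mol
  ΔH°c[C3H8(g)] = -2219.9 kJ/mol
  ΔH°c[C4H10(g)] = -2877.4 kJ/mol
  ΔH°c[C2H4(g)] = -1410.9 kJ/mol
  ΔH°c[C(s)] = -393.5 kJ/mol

With combustion enthalpies, reactants minus products:
= [2·(-1410.9) + 2·(-2877.4)] − [2·(-2219.9) + 6·(-393.5) + 6·(-285.8)]
= -61.0 kJ/mol

ΔHrxn = -61.0 kJ/mol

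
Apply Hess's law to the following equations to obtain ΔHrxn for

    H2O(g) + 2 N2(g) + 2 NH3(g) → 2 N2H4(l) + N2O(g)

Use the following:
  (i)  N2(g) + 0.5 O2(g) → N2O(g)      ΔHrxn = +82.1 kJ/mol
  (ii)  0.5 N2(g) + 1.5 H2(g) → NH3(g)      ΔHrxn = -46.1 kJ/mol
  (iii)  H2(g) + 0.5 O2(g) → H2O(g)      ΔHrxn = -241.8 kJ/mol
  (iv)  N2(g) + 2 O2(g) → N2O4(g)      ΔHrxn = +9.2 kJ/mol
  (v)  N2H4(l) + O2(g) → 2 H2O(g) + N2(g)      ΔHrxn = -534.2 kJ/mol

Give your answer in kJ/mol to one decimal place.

(i) as written (N2O(g) already on the product side): +82.1 kJ/mol
(ii) reversed and × 2 (NH3(g) must end up as a reactant; scale by 2 for the 2 NH3(g)): (-2)·(-46.1) = +92.2 kJ/mol
(iii) × 3: (3)·(-241.8) = -725.4 kJ/mol
(iv): not needed (N2O4(g) appears nowhere else).
(v) reversed and × 2 (reverse to put N2H4(l) on the product side; scale by 2 for the 2 N2H4(l)): (-2)·(-534.2) = +1068.4 kJ/mol
ΔHrxn = (+82.1) + (+92.2) + (-725.4) + (+1068.4) = 517.3 kJ/mol

ΔHrxn = 517.3 kJ/mol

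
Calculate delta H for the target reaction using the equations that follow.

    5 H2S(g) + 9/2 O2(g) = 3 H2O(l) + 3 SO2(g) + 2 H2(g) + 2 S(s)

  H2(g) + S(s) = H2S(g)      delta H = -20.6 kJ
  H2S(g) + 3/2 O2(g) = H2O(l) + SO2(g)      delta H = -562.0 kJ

delta H = -1644.8 kJ

equation 1 reversed and × 2: (-2)·(-20.6) = +41.2 kJ
equation 2 × 3: (3)·(-562.0) = -1686.0 kJ
delta H = (-2)·(-20.6) + (3)·(-562.0) = -1644.8 kJ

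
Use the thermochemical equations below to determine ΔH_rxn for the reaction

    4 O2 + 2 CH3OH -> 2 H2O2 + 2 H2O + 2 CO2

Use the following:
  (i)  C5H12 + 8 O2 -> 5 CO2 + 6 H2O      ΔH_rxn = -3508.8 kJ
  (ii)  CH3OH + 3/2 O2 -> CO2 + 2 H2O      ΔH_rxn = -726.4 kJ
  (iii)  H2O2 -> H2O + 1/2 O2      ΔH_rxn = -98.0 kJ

(i): not needed.
(ii) × 2: (2)·(-726.4) = -1452.8 kJ
(iii) reversed and × 2: (-2)·(-98.0) = +196.0 kJ
ΔH_rxn = (2)·(-726.4) + (-2)·(-98.0) = -1256.8 kJ

ΔH_rxn = -1256.8 kJ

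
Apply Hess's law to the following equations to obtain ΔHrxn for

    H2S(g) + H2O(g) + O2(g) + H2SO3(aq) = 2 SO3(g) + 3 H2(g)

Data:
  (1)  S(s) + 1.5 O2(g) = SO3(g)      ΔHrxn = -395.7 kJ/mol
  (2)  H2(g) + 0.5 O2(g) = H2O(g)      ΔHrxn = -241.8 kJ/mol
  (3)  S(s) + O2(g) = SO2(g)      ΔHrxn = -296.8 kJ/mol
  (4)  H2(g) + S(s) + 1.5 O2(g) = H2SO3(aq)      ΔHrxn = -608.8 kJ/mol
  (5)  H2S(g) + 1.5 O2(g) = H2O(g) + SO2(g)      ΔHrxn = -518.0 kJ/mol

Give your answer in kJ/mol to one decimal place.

ΔHrxn = 79.8 kJ/mol

(1) × 2 (×2 to match 2 SO3(g) in the target): (2)·(-395.7) = -791.4 kJ/mol
(2) reversed and × 2: (-2)·(-241.8) = +483.6 kJ/mol
(3) reversed: +296.8 kJ/mol
(4) reversed (reverse to put H2SO3(aq) on the reactant side): +608.8 kJ/mol
(5) as written (H2S(g) already on the reactant side): -518.0 kJ/mol
ΔHrxn = (-791.4) + (+483.6) + (+296.8) + (+608.8) + (-518.0) = 79.8 kJ/mol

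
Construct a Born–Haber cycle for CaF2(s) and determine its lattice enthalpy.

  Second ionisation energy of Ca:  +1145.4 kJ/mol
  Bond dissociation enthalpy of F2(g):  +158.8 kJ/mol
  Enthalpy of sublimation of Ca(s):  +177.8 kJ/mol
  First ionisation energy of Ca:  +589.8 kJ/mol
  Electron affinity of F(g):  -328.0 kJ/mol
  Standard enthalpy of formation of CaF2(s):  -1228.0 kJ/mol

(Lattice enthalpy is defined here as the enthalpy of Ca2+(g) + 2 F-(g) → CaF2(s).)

U = -2643.8 kJ/mol

ΔHf° = 1·ΔHsub + 1·(ΣIE) + 1·D(F2) + 2·EA + U
-1228.0 = 1·(+177.8) + 1·(+1735.2) + 1·(+158.8) + 2·(-328.0) + U
U = -1228.0 − (+1415.8) = -2643.8 kJ/mol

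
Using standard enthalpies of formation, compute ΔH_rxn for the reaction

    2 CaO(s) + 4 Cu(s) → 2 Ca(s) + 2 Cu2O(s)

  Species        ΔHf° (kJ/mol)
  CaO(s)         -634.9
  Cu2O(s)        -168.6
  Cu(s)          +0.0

ΔH_rxn = 932.6 kJ/mol

Products: 2·(+0.0) + 2·(-168.6) = -337.2
Reactants: 2·(-634.9) + 4·(+0.0) = -1269.8
ΔH_rxn = (-337.2) − (-1269.8) = 932.6 kJ/mol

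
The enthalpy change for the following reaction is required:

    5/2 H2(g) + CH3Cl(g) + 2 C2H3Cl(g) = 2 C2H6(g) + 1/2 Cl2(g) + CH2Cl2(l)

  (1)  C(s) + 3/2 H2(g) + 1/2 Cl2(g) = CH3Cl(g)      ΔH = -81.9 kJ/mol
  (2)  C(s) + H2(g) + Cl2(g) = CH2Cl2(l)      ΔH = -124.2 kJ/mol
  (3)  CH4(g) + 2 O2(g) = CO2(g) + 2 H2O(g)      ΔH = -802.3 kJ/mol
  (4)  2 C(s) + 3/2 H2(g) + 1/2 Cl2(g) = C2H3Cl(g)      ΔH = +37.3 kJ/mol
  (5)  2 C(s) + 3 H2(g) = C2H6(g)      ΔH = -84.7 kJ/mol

ΔH = -286.3 kJ/mol

(1) reversed (CH3Cl(g) must end up as a reactant): +81.9 kJ/mol
(2) as written (CH2Cl2(l) already on the product side): -124.2 kJ/mol
(3): not needed (CO2(g) appears nowhere else).
(4) reversed and × 2 (reverse to put C2H3Cl(g) on the reactant side; scale by 2 for the 2 C2H3Cl(g)): (-2)·(+37.3) = -74.6 kJ/mol
(5) × 2 (scale by 2 for the 2 C2H6(g)): (2)·(-84.7) = -169.4 kJ/mol
ΔH = (-1)·(-81.9) + (1)·(-124.2) + (-2)·(+37.3) + (2)·(-84.7) = -286.3 kJ/mol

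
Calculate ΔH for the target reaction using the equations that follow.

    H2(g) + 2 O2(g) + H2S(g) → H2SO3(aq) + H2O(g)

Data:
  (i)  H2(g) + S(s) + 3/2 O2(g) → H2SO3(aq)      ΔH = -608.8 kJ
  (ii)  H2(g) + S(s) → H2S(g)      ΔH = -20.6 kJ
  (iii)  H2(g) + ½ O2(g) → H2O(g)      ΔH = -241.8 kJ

ΔH = -830.0 kJ

(i) as written: -608.8 kJ
(ii) reversed: +20.6 kJ
(iii) as written: -241.8 kJ
ΔH = (1)·(-608.8) + (-1)·(-20.6) + (1)·(-241.8) = -830.0 kJ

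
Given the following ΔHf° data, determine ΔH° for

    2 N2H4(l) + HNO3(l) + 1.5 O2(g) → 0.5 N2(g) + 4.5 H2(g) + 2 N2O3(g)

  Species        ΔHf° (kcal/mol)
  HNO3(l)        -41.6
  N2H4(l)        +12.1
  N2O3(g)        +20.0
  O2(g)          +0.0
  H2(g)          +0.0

ΔH° = 57.4 kcal/mol

ΔH°rxn = Σ nΔHf°(products) − Σ nΔHf°(reactants).
Products: 1/2·(+0.0) + 9/2·(+0.0) + 2·(+20.0) = +40.0
Reactants: 2·(+12.1) + 1·(-41.6) + 3/2·(+0.0) = -17.4
ΔH° = (+40.0) − (-17.4) = 57.4 kcal/mol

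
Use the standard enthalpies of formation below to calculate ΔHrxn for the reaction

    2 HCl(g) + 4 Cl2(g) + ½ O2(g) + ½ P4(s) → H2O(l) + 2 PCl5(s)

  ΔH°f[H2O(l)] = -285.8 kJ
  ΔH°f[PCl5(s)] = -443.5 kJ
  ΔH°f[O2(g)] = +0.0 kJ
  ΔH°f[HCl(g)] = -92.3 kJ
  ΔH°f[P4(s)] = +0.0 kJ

ΔHrxn = -988.2 kJ

ΔH°rxn = Σ nΔHf°(products) − Σ nΔHf°(reactants).
Products: 1·(-285.8) + 2·(-443.5) = -1172.8
Reactants: 2·(-92.3) + 4·(+0.0) + 1/2·(+0.0) + 1/2·(+0.0) = -184.6
ΔHrxn = (-1172.8) − (-184.6) = -988.2 kJ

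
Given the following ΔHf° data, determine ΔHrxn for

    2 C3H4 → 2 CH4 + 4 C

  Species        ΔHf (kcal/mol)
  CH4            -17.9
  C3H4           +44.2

ΔHrxn = -124.2 kcal/mol

Products: 2·(-17.9) + 4·(+0.0) = -35.8
Reactants: 2·(+44.2) = +88.4
ΔHrxn = (-35.8) − (+88.4) = -124.2 kcal/mol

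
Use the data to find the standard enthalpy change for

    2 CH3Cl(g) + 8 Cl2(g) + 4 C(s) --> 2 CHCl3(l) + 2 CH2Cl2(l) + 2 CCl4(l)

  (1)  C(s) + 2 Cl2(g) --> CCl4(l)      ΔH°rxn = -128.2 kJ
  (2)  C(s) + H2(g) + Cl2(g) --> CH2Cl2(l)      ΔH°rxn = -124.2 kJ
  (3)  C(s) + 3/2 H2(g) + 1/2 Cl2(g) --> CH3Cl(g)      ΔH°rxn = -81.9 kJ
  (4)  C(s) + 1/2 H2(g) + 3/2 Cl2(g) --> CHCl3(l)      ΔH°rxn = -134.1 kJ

(1) × 2: (2)·(-128.2) = -256.4 kJ
(2) × 2: (2)·(-124.2) = -248.4 kJ
(3) reversed and × 2: (-2)·(-81.9) = +163.8 kJ
(4) × 2: (2)·(-134.1) = -268.2 kJ
By Hess's law, ΔH°rxn = (-256.4) + (-248.4) + (+163.8) + (-268.2) = -609.2 kJ

ΔH°rxn = -609.2 kJ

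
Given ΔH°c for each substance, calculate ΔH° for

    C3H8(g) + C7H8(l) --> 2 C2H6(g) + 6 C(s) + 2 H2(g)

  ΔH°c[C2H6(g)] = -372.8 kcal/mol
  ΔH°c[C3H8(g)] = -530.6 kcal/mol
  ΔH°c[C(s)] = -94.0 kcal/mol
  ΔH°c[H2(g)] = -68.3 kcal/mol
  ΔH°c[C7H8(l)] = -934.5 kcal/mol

ΔH° = -18.9 kcal/mol

Using ΔH = Σ nΔHc°(reactants) − Σ nΔHc°(products):
= [1·(-530.6) + 1·(-934.5)] − [2·(-372.8) + 6·(-94.0) + 2·(-68.3)]
= -18.9 kcal/mol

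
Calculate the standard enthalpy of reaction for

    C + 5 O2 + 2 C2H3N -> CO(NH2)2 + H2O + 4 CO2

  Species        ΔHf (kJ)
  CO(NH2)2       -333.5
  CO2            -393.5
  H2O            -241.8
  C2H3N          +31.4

Products: 1·(-333.5) + 1·(-241.8) + 4·(-393.5) = -2149.3
Reactants: 1·(+0.0) + 5·(+0.0) + 2·(+31.4) = +62.8
ΔHrxn = (-2149.3) − (+62.8) = -2212.1 kJ

ΔHrxn = -2212.1 kJ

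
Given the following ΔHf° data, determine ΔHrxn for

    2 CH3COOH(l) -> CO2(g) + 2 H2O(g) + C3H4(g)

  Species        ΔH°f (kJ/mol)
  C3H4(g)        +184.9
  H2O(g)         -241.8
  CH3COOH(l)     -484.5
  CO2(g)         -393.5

Products: 1·(-393.5) + 2·(-241.8) + 1·(+184.9) = -692.2
Reactants: 2·(-484.5) = -969.0
ΔHrxn = (-692.2) − (-969.0) = 276.8 kJ/mol

ΔHrxn = 276.8 kJ/mol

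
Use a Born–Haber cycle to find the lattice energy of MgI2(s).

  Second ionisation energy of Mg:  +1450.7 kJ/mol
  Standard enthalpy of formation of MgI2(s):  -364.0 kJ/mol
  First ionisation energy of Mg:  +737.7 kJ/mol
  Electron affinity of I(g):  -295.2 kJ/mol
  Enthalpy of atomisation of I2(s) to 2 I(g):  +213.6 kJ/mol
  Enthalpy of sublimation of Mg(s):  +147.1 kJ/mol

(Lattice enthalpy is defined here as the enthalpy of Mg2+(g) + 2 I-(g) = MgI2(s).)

ΔHf° = 1·ΔHsub + 1·(ΣIE) + 1·D(I2) + 2·EA + U
-364.0 = 1·(+147.1) + 1·(+2188.4) + 1·(+213.6) + 2·(-295.2) + U
U = -364.0 − (+1958.7) = -2322.7 kJ/mol

U = -2322.7 kJ/mol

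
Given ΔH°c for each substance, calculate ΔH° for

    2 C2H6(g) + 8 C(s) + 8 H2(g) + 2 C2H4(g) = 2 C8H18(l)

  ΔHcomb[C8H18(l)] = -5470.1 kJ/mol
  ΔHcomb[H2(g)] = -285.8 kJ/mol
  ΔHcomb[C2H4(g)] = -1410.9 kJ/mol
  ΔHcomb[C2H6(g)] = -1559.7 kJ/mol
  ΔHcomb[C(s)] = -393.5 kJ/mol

With combustion enthalpies, reactants minus products:
= [2·(-1559.7) + 8·(-393.5) + 8·(-285.8) + 2·(-1410.9)] − [2·(-5470.1)]
= -435.4 kJ/mol

ΔH° = -435.4 kJ/mol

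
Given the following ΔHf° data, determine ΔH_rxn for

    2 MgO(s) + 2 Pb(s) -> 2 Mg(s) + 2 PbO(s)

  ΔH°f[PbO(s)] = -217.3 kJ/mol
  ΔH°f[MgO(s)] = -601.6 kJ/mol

Products: 2·(+0.0) + 2·(-217.3) = -434.6
Reactants: 2·(-601.6) + 2·(+0.0) = -1203.2
ΔH_rxn = (-434.6) − (-1203.2) = 768.6 kJ/mol

ΔH_rxn = 768.6 kJ/mol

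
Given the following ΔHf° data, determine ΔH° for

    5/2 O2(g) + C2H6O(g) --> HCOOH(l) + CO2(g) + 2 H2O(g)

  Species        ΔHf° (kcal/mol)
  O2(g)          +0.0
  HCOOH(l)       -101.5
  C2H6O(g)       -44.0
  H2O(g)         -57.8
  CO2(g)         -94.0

Products: 1·(-101.5) + 1·(-94.0) + 2·(-57.8) = -311.1
Reactants: 5/2·(+0.0) + 1·(-44.0) = -44.0
ΔH° = (-311.1) − (-44.0) = -267.1 kcal/mol

ΔH° = -267.1 kcal/mol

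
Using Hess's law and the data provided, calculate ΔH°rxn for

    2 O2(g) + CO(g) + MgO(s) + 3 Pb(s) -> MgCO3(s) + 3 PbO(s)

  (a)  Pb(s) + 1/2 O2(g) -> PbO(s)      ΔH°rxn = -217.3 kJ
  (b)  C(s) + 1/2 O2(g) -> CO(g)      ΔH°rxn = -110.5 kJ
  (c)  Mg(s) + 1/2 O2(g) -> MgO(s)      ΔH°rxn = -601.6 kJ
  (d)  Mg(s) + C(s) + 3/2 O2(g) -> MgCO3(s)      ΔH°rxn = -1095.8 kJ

ΔH°rxn = -1035.6 kJ

(a) × 3: (3)·(-217.3) = -651.9 kJ
(b) reversed: +110.5 kJ
(c) reversed: +601.6 kJ
(d) as written: -1095.8 kJ
ΔH°rxn = (-651.9) + (+110.5) + (+601.6) + (-1095.8) = -1035.6 kJ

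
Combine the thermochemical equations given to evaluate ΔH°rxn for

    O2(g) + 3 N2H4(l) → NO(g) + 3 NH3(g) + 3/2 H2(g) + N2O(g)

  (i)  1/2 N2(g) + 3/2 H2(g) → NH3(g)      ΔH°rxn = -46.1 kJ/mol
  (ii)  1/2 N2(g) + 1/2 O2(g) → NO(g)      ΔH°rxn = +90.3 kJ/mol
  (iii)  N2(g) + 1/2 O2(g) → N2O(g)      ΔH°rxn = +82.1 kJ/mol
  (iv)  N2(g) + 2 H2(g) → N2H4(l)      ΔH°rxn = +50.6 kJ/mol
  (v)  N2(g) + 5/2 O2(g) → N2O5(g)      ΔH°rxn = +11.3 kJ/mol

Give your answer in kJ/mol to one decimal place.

(i) × 3 (scale by 3 for the 3 NH3(g)): (3)·(-46.1) = -138.3 kJ/mol
(ii) as written (NO(g) already on the product side): +90.3 kJ/mol
(iii) as written (N2O(g) already on the product side): +82.1 kJ/mol
(iv) reversed and × 3 (N2H4(l) must end up as a reactant; scale by 3 for the 3 N2H4(l)): (-3)·(+50.6) = -151.8 kJ/mol
(v): not needed (N2O5(g) appears nowhere else).
Summing the manipulated equations, ΔH°rxn = (3)·(-46.1) + (1)·(+90.3) + (1)·(+82.1) + (-3)·(+50.6) = -117.7 kJ/mol

ΔH°rxn = -117.7 kJ/mol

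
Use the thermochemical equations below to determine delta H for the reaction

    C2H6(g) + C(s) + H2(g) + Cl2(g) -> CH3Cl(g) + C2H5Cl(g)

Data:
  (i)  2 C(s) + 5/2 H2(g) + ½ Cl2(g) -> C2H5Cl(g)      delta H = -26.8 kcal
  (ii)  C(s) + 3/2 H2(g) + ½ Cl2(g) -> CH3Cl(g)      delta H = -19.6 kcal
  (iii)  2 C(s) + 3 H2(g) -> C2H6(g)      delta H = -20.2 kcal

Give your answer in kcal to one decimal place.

(i) as written (C2H5Cl(g) already on the product side): -26.8 kcal
(ii) as written (CH3Cl(g) already on the product side): -19.6 kcal
(iii) reversed (reverse to put C2H6(g) on the reactant side): +20.2 kcal
Combining the equations, delta H = (-26.8) + (-19.6) + (+20.2) = -26.2 kcal

delta H = -26.2 kcal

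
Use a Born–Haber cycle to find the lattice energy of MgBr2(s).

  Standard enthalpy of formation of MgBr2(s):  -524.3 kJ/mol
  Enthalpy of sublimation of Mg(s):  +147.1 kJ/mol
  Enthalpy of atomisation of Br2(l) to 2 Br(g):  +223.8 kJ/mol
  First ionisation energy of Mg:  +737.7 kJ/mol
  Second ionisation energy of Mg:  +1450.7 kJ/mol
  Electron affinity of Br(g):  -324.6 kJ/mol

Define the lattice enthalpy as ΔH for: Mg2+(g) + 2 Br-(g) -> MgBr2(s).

ΔHf° = 1·ΔHsub + 1·(ΣIE) + 1·D(Br2) + 2·EA + U
-524.3 = 1·(+147.1) + 1·(+2188.4) + 1·(+223.8) + 2·(-324.6) + U
U = -524.3 − (+1910.1) = -2434.4 kJ/mol

U = -2434.4 kJ/mol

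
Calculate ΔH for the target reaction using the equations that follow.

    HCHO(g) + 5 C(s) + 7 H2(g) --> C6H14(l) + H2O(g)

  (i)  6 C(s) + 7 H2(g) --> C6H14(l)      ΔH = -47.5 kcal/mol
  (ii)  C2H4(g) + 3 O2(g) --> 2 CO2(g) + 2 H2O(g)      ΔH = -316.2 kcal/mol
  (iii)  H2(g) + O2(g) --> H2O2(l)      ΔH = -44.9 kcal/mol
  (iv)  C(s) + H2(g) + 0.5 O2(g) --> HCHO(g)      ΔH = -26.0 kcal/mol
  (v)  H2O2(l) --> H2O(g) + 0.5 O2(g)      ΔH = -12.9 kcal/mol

(i) as written: -47.5 kcal/mol
(ii): not needed.
(iii) as written: -44.9 kcal/mol
(iv) reversed: +26.0 kcal/mol
(v) as written: -12.9 kcal/mol
By Hess's law, ΔH = (-47.5) + (-44.9) + (+26.0) + (-12.9) = -79.3 kcal/mol

ΔH = -79.3 kcal/mol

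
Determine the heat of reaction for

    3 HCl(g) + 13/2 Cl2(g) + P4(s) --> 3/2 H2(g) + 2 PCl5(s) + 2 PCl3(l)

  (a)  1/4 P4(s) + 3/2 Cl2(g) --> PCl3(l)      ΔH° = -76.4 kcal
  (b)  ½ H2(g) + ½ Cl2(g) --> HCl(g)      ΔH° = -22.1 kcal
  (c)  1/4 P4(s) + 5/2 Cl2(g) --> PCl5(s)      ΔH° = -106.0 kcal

ΔH° = -298.5 kcal

(a) × 2: (2)·(-76.4) = -152.8 kcal
(b) reversed and × 3: (-3)·(-22.1) = +66.3 kcal
(c) × 2: (2)·(-106.0) = -212.0 kcal
Combining the equations, ΔH° = (-152.8) + (+66.3) + (-212.0) = -298.5 kcal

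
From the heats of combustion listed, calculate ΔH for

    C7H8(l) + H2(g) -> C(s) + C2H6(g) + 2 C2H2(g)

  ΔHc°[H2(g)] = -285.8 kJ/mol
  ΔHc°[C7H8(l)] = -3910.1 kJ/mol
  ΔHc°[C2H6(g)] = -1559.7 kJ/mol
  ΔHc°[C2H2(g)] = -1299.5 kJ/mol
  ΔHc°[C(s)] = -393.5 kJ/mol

With combustion enthalpies, reactants minus products:
= [1·(-3910.1) + 1·(-285.8)] − [1·(-393.5) + 1·(-1559.7) + 2·(-1299.5)]
= 356.3 kJ/mol

ΔH = 356.3 kJ/mol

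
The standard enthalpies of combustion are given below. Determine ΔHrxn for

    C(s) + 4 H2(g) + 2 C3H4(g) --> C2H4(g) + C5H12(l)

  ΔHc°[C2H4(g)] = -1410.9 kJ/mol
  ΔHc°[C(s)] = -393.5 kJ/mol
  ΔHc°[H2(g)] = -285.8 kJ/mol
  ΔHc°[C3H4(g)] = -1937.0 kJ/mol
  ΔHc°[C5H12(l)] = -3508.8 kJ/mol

Using ΔH = Σ nΔHc°(reactants) − Σ nΔHc°(products):
= [1·(-393.5) + 4·(-285.8) + 2·(-1937.0)] − [1·(-1410.9) + 1·(-3508.8)]
= -491.0 kJ/mol

ΔHrxn = -491.0 kJ/mol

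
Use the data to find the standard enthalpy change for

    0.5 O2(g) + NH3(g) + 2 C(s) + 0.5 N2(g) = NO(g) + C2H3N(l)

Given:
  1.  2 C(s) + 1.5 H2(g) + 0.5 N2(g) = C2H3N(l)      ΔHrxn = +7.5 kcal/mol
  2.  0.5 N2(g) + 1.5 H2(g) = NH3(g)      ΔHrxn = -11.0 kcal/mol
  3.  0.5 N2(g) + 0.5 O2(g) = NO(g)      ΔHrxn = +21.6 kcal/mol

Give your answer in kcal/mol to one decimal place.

ΔHrxn = 40.1 kcal/mol

eq. 1 as written: +7.5 kcal/mol
eq. 2 reversed: +11.0 kcal/mol
eq. 3 as written: +21.6 kcal/mol
ΔHrxn = (+7.5) + (+11.0) + (+21.6) = 40.1 kcal/mol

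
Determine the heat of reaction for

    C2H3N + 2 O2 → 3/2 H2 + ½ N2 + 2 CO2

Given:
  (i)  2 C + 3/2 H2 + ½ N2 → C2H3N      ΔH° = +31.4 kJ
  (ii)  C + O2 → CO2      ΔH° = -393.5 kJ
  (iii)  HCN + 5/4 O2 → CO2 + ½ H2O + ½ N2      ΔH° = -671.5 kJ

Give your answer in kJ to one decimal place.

ΔH° = -818.4 kJ

(i) reversed (reverse to put C2H3N on the reactant side): -31.4 kJ
(ii) × 2: (2)·(-393.5) = -787.0 kJ
(iii): not needed (H2O appears nowhere else).
Combining the equations, ΔH° = (-1)·(+31.4) + (2)·(-393.5) = -818.4 kJ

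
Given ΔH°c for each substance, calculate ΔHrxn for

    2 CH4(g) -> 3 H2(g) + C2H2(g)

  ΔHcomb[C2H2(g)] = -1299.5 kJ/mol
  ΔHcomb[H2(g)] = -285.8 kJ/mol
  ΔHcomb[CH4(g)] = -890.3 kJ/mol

ΔHrxn = 376.3 kJ/mol

Using ΔH = Σ nΔHc°(reactants) − Σ nΔHc°(products):
= [2·(-890.3)] − [3·(-285.8) + 1·(-1299.5)]
= 376.3 kJ/mol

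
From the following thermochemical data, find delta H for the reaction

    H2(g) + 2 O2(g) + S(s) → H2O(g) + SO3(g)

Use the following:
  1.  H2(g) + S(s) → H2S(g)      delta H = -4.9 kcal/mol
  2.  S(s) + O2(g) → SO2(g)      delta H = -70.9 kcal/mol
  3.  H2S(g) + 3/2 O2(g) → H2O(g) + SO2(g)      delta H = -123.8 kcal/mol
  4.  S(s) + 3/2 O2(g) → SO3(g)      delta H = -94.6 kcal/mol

delta H = -152.4 kcal/mol

eq. 1 as written (H2(g) already on the reactant side): -4.9 kcal/mol
eq. 2 reversed: +70.9 kcal/mol
eq. 3 as written (H2O(g) already on the product side): -123.8 kcal/mol
eq. 4 as written (SO3(g) already on the product side): -94.6 kcal/mol
Summing the manipulated equations, delta H = (-4.9) + (+70.9) + (-123.8) + (-94.6) = -152.4 kcal/mol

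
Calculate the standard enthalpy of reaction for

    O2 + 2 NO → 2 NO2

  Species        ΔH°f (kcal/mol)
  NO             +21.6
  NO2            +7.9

ΔHrxn = -27.4 kcal/mol

Products: 2·(+7.9) = +15.8
Reactants: 1·(+0.0) + 2·(+21.6) = +43.2
ΔHrxn = (+15.8) − (+43.2) = -27.4 kcal/mol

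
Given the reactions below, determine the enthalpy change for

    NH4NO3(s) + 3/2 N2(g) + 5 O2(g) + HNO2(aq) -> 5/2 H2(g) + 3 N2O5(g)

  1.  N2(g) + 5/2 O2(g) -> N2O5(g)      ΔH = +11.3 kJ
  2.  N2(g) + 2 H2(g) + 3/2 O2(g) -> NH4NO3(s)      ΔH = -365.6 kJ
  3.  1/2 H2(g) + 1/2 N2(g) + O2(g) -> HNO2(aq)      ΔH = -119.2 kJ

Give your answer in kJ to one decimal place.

ΔH = 518.7 kJ

eq. 1 × 3 (scale by 3 for the 3 N2O5(g)): (3)·(+11.3) = +33.9 kJ
eq. 2 reversed (NH4NO3(s) must end up as a reactant): +365.6 kJ
eq. 3 reversed (reverse to put HNO2(aq) on the reactant side): +119.2 kJ
ΔH = (3)·(+11.3) + (-1)·(-365.6) + (-1)·(-119.2) = 518.7 kJ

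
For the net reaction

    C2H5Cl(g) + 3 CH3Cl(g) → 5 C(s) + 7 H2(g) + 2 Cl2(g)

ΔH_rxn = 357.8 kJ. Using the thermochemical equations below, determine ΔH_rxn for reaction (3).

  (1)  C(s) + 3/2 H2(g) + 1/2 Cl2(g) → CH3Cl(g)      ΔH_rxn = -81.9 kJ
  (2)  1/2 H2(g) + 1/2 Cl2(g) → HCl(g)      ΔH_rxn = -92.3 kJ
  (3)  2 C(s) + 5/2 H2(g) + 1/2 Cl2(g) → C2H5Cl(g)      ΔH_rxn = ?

ΔH_rxn = -112.1 kJ

(1) reversed and × 3 (reverse to put CH3Cl(g) on the reactant side; scale by 3 for the 3 CH3Cl(g)): (-3)·(-81.9) = +245.7 kJ
(2): not needed (HCl(g) appears nowhere else).
(3) reversed (reverse to put C2H5Cl(g) on the reactant side): contributes −x
+357.8 = (+245.7) − x
x = (+357.8 − (+245.7)) / (-1) = -112.1 kJ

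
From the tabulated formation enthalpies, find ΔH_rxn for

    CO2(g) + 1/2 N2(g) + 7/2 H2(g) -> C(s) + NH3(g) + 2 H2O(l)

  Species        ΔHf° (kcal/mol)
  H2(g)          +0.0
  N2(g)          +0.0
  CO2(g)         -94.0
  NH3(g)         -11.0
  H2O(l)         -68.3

ΔH°rxn = Σ nΔHf°(products) − Σ nΔHf°(reactants).
Products: 1·(+0.0) + 1·(-11.0) + 2·(-68.3) = -147.6
Reactants: 1·(-94.0) + 1/2·(+0.0) + 7/2·(+0.0) = -94.0
ΔH_rxn = (-147.6) − (-94.0) = -53.6 kcal/mol

ΔH_rxn = -53.6 kcal/mol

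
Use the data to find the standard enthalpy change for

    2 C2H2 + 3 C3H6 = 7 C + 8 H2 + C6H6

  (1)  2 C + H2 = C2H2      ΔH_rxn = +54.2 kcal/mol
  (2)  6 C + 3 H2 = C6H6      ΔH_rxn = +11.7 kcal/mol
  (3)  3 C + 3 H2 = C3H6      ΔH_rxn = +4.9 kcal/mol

ΔH_rxn = -111.4 kcal/mol

(1) reversed and × 2: (-2)·(+54.2) = -108.4 kcal/mol
(2) as written: +11.7 kcal/mol
(3) reversed and × 3: (-3)·(+4.9) = -14.7 kcal/mol
Summing the manipulated equations, ΔH_rxn = (-108.4) + (+11.7) + (-14.7) = -111.4 kcal/mol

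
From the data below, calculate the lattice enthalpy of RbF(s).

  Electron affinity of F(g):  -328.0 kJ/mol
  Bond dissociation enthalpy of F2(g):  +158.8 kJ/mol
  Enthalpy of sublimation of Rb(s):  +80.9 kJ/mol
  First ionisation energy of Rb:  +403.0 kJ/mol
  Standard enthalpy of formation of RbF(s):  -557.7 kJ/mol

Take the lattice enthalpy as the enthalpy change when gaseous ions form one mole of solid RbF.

U = -793.0 kJ/mol

ΔHf° = 1·ΔHsub + 1·(ΣIE) + 1/2·D(F2) + 1·EA + U
-557.7 = 1·(+80.9) + 1·(+403.0) + 1/2·(+158.8) + 1·(-328.0) + U
U = -557.7 − (+235.3) = -793.0 kJ/mol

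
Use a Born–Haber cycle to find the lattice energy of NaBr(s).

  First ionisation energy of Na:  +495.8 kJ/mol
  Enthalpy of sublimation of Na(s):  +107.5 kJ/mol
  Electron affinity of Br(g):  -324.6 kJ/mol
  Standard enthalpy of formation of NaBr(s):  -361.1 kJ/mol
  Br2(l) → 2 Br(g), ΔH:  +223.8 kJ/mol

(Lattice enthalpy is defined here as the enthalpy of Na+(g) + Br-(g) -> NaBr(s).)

U = -751.7 kJ/mol

ΔHf° = 1·ΔHsub + 1·(ΣIE) + 1/2·D(Br2) + 1·EA + U
-361.1 = 1·(+107.5) + 1·(+495.8) + 1/2·(+223.8) + 1·(-324.6) + U
U = -361.1 − (+390.6) = -751.7 kJ/mol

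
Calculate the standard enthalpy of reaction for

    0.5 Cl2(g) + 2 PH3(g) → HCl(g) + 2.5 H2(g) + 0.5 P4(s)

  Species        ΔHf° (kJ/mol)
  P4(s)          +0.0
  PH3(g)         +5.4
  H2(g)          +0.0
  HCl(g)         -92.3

ΔHrxn = -103.1 kJ/mol

Products: 1·(-92.3) + 5/2·(+0.0) + 1/2·(+0.0) = -92.3
Reactants: 1/2·(+0.0) + 2·(+5.4) = +10.8
ΔHrxn = (-92.3) − (+10.8) = -103.1 kJ/mol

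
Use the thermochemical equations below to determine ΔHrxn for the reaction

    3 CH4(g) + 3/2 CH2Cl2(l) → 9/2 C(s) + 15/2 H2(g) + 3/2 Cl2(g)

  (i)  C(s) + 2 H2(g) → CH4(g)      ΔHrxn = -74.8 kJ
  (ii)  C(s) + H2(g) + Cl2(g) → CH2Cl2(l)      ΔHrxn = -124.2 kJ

(i) reversed and × 3: (-3)·(-74.8) = +224.4 kJ
(ii) reversed and × 3/2: (-3/2)·(-124.2) = +186.3 kJ
Combining the equations, ΔHrxn = (-3)·(-74.8) + (-3/2)·(-124.2) = 410.7 kJ

ΔHrxn = 410.7 kJ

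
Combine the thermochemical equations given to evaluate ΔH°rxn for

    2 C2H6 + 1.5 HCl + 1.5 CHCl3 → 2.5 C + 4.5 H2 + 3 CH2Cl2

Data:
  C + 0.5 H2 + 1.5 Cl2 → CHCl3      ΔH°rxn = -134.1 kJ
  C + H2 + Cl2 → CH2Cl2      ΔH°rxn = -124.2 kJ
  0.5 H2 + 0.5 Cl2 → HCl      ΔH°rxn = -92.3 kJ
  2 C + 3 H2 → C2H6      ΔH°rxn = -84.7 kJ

ΔH°rxn = 136.4 kJ

equation 1 reversed and × 3/2 (CHCl3 must end up as a reactant; ×3/2 to match 3/2 CHCl3 in the target): (-3/2)·(-134.1) = +201.15 kJ
equation 2 × 3 (×3 to match 3 CH2Cl2 in the target): (3)·(-124.2) = -372.6 kJ
equation 3 reversed and × 3/2 (reverse to put HCl on the reactant side; scale by 3/2 for the 3/2 HCl): (-3/2)·(-92.3) = +138.45 kJ
equation 4 reversed and × 2 (reverse to put C2H6 on the reactant side; ×2 to match 2 C2H6 in the target): (-2)·(-84.7) = +169.4 kJ
ΔH°rxn = (+201.15) + (-372.6) + (+138.45) + (+169.4) = 136.4 kJ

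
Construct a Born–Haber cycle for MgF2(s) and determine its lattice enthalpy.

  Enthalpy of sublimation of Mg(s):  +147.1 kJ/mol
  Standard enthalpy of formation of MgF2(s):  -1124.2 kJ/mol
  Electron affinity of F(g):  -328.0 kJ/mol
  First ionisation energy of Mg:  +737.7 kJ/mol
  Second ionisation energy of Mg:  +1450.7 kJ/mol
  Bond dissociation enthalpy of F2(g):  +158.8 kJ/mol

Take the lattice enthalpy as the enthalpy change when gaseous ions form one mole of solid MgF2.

ΔHf° = 1·ΔHsub + 1·(ΣIE) + 1·D(F2) + 2·EA + U
-1124.2 = 1·(+147.1) + 1·(+2188.4) + 1·(+158.8) + 2·(-328.0) + U
U = -1124.2 − (+1838.3) = -2962.5 kJ/mol

U = -2962.5 kJ/mol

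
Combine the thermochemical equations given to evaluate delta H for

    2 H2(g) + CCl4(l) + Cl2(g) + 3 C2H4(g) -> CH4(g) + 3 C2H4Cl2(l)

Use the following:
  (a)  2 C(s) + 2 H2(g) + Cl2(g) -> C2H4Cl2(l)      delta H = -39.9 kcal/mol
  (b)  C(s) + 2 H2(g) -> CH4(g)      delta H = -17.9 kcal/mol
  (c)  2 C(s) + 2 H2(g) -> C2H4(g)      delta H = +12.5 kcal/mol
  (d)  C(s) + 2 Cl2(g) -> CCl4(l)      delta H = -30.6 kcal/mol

delta H = -144.5 kcal/mol

(a) × 3 (scale by 3 for the 3 C2H4Cl2(l)): (3)·(-39.9) = -119.7 kcal/mol
(b) as written (CH4(g) already on the product side): -17.9 kcal/mol
(c) reversed and × 3 (C2H4(g) must end up as a reactant; scale by 3 for the 3 C2H4(g)): (-3)·(+12.5) = -37.5 kcal/mol
(d) reversed (CCl4(l) must end up as a reactant): +30.6 kcal/mol
Since enthalpy is a state function, delta H = (3)·(-39.9) + (1)·(-17.9) + (-3)·(+12.5) + (-1)·(-30.6) = -144.5 kcal/mol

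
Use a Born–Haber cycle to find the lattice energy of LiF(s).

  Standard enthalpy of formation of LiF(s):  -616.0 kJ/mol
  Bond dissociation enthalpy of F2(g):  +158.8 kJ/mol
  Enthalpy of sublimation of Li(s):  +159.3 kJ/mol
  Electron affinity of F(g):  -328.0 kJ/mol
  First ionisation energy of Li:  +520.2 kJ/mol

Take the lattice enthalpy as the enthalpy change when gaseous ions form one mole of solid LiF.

U = -1046.9 kJ/mol

ΔHf° = 1·ΔHsub + 1·(ΣIE) + 1/2·D(F2) + 1·EA + U
-616.0 = 1·(+159.3) + 1·(+520.2) + 1/2·(+158.8) + 1·(-328.0) + U
U = -616.0 − (+430.9) = -1046.9 kJ/mol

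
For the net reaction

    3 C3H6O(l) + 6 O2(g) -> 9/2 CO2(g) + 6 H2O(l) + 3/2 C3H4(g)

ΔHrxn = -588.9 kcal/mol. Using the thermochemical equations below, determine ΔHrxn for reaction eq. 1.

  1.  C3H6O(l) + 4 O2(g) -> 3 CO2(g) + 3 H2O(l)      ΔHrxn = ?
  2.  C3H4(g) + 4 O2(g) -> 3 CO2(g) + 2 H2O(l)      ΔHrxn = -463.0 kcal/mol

eq. 1 × 3 (scale by 3 for the 3 C3H6O(l)): contributes 3·x
eq. 2 reversed and × 3/2 (C3H4(g) must end up as a product; scale by 3/2 for the 3/2 C3H4(g)): (-3/2)·(-463.0) = +694.5 kcal/mol
-588.9 = (+694.5) + 3·x
x = (-588.9 − (+694.5)) / (3) = -427.8 kcal/mol

ΔHrxn = -427.8 kcal/mol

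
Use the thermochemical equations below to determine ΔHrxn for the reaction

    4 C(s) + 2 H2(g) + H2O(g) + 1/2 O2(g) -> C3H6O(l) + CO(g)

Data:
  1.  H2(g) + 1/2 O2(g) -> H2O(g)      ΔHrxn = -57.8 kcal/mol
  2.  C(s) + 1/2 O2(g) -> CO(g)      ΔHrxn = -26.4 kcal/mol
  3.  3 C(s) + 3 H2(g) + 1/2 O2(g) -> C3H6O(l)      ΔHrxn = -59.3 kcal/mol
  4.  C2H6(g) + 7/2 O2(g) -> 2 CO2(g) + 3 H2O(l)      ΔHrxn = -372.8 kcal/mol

ΔHrxn = -27.9 kcal/mol

eq. 1 reversed (H2O(g) must end up as a reactant): +57.8 kcal/mol
eq. 2 as written (CO(g) already on the product side): -26.4 kcal/mol
eq. 3 as written (C3H6O(l) already on the product side): -59.3 kcal/mol
eq. 4: not needed (H2O(l) appears nowhere else).
Summing the manipulated equations, ΔHrxn = (-1)·(-57.8) + (1)·(-26.4) + (1)·(-59.3) = -27.9 kcal/mol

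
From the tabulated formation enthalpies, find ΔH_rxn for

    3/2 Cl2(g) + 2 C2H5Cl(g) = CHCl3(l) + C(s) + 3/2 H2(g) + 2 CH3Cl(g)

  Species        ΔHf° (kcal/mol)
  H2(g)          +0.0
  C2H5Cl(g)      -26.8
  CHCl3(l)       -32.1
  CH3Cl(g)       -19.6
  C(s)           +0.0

ΔH°rxn = Σ nΔHf°(products) − Σ nΔHf°(reactants).
Products: 1·(-32.1) + 1·(+0.0) + 3/2·(+0.0) + 2·(-19.6) = -71.3
Reactants: 3/2·(+0.0) + 2·(-26.8) = -53.6
ΔH_rxn = (-71.3) − (-53.6) = -17.7 kcal/mol

ΔH_rxn = -17.7 kcal/mol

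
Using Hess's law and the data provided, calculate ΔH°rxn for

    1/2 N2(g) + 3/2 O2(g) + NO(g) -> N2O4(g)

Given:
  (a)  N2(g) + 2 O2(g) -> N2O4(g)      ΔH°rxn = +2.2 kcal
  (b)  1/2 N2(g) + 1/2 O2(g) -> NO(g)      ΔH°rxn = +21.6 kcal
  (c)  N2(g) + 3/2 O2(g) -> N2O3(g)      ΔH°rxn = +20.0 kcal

(a) as written: +2.2 kcal
(b) reversed: -21.6 kcal
(c): not needed.
By Hess's law, ΔH°rxn = (+2.2) + (-21.6) = -19.4 kcal

ΔH°rxn = -19.4 kcal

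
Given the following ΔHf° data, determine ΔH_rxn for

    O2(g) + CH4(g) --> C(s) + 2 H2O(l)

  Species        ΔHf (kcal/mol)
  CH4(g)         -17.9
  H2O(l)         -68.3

Products: 1·(+0.0) + 2·(-68.3) = -136.6
Reactants: 1·(+0.0) + 1·(-17.9) = -17.9
ΔH_rxn = (-136.6) − (-17.9) = -118.7 kcal/mol

ΔH_rxn = -118.7 kcal/mol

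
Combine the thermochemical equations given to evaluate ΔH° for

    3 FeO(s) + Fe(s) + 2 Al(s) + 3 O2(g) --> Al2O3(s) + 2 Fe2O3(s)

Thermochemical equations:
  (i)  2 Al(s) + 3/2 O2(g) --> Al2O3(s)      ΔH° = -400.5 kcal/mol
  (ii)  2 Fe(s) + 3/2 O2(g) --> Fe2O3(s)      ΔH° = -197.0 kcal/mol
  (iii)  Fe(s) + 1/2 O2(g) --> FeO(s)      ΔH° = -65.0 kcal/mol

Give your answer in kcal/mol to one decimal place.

(i) as written: -400.5 kcal/mol
(ii) × 2: (2)·(-197.0) = -394.0 kcal/mol
(iii) reversed and × 3: (-3)·(-65.0) = +195.0 kcal/mol
By Hess's law, ΔH° = (1)·(-400.5) + (2)·(-197.0) + (-3)·(-65.0) = -599.5 kcal/mol

ΔH° = -599.5 kcal/mol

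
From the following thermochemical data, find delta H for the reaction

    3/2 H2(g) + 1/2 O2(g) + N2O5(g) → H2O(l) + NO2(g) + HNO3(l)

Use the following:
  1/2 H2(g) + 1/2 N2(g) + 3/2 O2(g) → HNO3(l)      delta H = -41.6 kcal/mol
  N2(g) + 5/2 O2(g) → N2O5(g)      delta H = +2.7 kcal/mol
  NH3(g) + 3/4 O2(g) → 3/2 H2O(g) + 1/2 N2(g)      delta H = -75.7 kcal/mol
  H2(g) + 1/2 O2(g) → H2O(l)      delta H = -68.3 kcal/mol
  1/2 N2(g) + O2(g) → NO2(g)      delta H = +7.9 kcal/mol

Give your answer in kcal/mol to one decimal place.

equation 1 as written (HNO3(l) already on the product side): -41.6 kcal/mol
equation 2 reversed (reverse to put N2O5(g) on the reactant side): -2.7 kcal/mol
equation 3: not needed (H2O(g) appears nowhere else).
equation 4 as written (H2O(l) already on the product side): -68.3 kcal/mol
equation 5 as written (NO2(g) already on the product side): +7.9 kcal/mol
delta H = (1)·(-41.6) + (-1)·(+2.7) + (1)·(-68.3) + (1)·(+7.9) = -104.7 kcal/mol

delta H = -104.7 kcal/mol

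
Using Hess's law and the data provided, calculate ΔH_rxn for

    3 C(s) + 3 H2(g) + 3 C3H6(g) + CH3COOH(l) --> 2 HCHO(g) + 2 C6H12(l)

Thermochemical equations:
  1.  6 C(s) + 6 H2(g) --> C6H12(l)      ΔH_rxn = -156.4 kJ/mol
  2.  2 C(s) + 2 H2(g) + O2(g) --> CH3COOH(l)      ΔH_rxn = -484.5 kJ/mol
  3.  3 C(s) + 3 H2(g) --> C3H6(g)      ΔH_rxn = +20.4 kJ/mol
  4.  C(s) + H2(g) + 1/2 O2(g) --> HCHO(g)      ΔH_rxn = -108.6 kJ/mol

eq. 1 × 2: (2)·(-156.4) = -312.8 kJ/mol
eq. 2 reversed: +484.5 kJ/mol
eq. 3 reversed and × 3: (-3)·(+20.4) = -61.2 kJ/mol
eq. 4 × 2: (2)·(-108.6) = -217.2 kJ/mol
By Hess's law, ΔH_rxn = (-312.8) + (+484.5) + (-61.2) + (-217.2) = -106.7 kJ/mol

ΔH_rxn = -106.7 kJ/mol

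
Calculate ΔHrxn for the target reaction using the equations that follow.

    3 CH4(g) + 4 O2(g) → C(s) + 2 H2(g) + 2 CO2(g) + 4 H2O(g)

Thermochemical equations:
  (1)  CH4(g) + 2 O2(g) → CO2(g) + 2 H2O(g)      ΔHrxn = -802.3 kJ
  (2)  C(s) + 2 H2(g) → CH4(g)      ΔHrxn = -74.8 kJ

(1) × 2 (×2 to match 2 CO2(g) in the target): (2)·(-802.3) = -1604.6 kJ
(2) reversed (reverse to put C(s) on the product side): +74.8 kJ
ΔHrxn = (2)·(-802.3) + (-1)·(-74.8) = -1529.8 kJ

ΔHrxn = -1529.8 kJ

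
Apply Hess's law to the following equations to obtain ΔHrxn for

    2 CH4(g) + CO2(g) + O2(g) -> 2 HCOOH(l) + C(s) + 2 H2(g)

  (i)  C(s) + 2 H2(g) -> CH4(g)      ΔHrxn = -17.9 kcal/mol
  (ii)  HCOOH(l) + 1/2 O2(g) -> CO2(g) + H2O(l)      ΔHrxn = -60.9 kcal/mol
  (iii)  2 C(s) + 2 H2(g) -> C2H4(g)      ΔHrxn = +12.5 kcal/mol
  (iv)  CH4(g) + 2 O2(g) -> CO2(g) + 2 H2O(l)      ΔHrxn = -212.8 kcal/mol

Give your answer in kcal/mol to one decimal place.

(i) reversed: +17.9 kcal/mol
(ii) reversed and × 2: (-2)·(-60.9) = +121.8 kcal/mol
(iii): not needed.
(iv) as written: -212.8 kcal/mol
Combining the equations, ΔHrxn = (-1)·(-17.9) + (-2)·(-60.9) + (1)·(-212.8) = -73.1 kcal/mol

ΔHrxn = -73.1 kcal/mol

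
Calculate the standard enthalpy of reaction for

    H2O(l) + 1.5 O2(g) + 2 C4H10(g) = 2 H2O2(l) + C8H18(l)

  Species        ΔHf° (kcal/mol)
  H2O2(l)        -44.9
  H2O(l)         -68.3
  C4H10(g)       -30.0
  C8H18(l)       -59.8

ΔH°rxn = -21.3 kcal/mol

ΔH°rxn = Σ nΔHf°(products) − Σ nΔHf°(reactants).
Products: 2·(-44.9) + 1·(-59.8) = -149.6
Reactants: 1·(-68.3) + 3/2·(+0.0) + 2·(-30.0) = -128.3
ΔH°rxn = (-149.6) − (-128.3) = -21.3 kcal/mol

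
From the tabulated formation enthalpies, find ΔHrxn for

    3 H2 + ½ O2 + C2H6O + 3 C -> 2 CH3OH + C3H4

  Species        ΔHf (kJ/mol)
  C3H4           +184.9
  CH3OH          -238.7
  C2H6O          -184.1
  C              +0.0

ΔHrxn = -108.4 kJ/mol

Products: 2·(-238.7) + 1·(+184.9) = -292.5
Reactants: 3·(+0.0) + 1/2·(+0.0) + 1·(-184.1) + 3·(+0.0) = -184.1
ΔHrxn = (-292.5) − (-184.1) = -108.4 kJ/mol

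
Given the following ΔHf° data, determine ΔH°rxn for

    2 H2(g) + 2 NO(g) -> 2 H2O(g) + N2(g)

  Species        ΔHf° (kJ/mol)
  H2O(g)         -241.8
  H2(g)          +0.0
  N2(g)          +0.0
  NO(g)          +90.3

ΔH°rxn = -664.2 kJ/mol

Products: 2·(-241.8) + 1·(+0.0) = -483.6
Reactants: 2·(+0.0) + 2·(+90.3) = +180.6
ΔH°rxn = (-483.6) − (+180.6) = -664.2 kJ/mol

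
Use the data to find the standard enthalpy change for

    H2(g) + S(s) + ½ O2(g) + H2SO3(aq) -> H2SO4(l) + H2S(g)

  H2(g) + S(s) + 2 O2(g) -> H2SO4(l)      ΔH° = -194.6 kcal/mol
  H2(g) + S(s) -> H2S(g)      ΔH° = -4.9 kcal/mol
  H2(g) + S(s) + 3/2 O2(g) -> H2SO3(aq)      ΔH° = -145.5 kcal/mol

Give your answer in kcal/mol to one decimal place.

ΔH° = -54.0 kcal/mol

equation 1 as written (H2SO4(l) already on the product side): -194.6 kcal/mol
equation 2 as written (H2S(g) already on the product side): -4.9 kcal/mol
equation 3 reversed (H2SO3(aq) must end up as a reactant): +145.5 kcal/mol
ΔH° = (-194.6) + (-4.9) + (+145.5) = -54.0 kcal/mol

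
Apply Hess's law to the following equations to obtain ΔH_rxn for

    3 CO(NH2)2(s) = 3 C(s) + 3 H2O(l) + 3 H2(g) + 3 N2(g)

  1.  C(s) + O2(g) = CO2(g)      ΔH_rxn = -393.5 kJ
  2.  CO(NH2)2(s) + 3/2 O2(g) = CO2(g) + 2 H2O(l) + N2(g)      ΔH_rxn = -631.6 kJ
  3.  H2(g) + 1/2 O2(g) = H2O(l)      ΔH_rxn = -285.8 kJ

eq. 1 reversed and × 3: (-3)·(-393.5) = +1180.5 kJ
eq. 2 × 3: (3)·(-631.6) = -1894.8 kJ
eq. 3 reversed and × 3: (-3)·(-285.8) = +857.4 kJ
By Hess's law, ΔH_rxn = (-3)·(-393.5) + (3)·(-631.6) + (-3)·(-285.8) = 143.1 kJ

ΔH_rxn = 143.1 kJ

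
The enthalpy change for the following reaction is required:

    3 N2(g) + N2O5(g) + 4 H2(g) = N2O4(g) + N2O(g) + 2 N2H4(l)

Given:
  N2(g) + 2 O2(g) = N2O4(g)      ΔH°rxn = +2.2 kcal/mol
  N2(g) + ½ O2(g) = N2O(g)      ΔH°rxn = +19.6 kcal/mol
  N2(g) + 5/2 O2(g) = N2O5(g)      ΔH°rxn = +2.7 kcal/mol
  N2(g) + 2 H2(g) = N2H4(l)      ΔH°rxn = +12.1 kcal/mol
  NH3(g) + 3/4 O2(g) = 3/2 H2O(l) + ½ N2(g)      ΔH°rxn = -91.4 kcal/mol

ΔH°rxn = 43.3 kcal/mol

equation 1 as written (N2O4(g) already on the product side): +2.2 kcal/mol
equation 2 as written (N2O(g) already on the product side): +19.6 kcal/mol
equation 3 reversed (N2O5(g) must end up as a reactant): -2.7 kcal/mol
equation 4 × 2 (scale by 2 for the 2 N2H4(l)): (2)·(+12.1) = +24.2 kcal/mol
equation 5: not needed (H2O(l) appears nowhere else).
ΔH°rxn = (+2.2) + (+19.6) + (-2.7) + (+24.2) = 43.3 kcal/mol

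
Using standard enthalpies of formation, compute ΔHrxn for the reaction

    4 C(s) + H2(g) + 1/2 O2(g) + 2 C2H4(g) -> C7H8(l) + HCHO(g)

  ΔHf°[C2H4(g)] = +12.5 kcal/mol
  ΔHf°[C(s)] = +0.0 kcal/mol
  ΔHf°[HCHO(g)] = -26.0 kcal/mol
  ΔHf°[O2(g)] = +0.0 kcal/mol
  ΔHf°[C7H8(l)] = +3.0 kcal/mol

ΔHrxn = -48.0 kcal/mol

ΔH°rxn = Σ nΔHf°(products) − Σ nΔHf°(reactants).
Products: 1·(+3.0) + 1·(-26.0) = -23.0
Reactants: 4·(+0.0) + 1·(+0.0) + 1/2·(+0.0) + 2·(+12.5) = +25.0
ΔHrxn = (-23.0) − (+25.0) = -48.0 kcal/mol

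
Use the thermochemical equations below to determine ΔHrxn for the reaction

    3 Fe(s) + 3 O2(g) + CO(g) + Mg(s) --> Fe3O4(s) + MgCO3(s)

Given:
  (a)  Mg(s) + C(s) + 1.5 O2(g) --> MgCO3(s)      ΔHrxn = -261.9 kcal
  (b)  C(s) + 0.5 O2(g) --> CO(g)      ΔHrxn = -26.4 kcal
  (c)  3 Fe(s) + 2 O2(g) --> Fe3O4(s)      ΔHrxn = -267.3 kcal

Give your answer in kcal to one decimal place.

ΔHrxn = -502.8 kcal

(a) as written (MgCO3(s) already on the product side): -261.9 kcal
(b) reversed (reverse to put CO(g) on the reactant side): +26.4 kcal
(c) as written (Fe3O4(s) already on the product side): -267.3 kcal
ΔHrxn = (1)·(-261.9) + (-1)·(-26.4) + (1)·(-267.3) = -502.8 kcal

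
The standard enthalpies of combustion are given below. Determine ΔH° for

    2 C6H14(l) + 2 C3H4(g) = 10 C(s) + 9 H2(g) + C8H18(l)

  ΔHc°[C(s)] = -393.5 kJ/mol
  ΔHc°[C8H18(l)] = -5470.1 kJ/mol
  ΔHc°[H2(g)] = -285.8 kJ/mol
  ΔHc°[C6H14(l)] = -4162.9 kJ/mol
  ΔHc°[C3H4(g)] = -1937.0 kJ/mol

Using ΔH = Σ nΔHc°(reactants) − Σ nΔHc°(products):
= [2·(-4162.9) + 2·(-1937.0)] − [10·(-393.5) + 9·(-285.8) + 1·(-5470.1)]
= -222.5 kJ/mol

ΔH° = -222.5 kJ/mol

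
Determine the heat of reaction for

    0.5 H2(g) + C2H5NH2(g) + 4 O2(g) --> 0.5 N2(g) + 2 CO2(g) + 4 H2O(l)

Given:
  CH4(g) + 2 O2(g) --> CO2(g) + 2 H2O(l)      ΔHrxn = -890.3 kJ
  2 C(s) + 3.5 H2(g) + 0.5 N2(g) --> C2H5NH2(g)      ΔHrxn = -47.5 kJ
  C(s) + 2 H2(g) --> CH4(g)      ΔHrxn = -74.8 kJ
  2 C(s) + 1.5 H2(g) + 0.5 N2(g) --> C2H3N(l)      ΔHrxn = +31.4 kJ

equation 1 × 2: (2)·(-890.3) = -1780.6 kJ
equation 2 reversed: +47.5 kJ
equation 3 × 2: (2)·(-74.8) = -149.6 kJ
equation 4: not needed.
Summing the manipulated equations, ΔHrxn = (2)·(-890.3) + (-1)·(-47.5) + (2)·(-74.8) = -1882.7 kJ

ΔHrxn = -1882.7 kJ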